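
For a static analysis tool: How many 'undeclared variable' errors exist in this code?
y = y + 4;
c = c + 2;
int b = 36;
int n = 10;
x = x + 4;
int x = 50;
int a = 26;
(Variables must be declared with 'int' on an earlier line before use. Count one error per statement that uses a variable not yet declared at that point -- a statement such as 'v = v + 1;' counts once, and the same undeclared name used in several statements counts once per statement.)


Scanning code line by line:
  Line 1: use 'y' -> ERROR (undeclared)
  Line 2: use 'c' -> ERROR (undeclared)
  Line 3: declare 'b' -> declared = ['b']
  Line 4: declare 'n' -> declared = ['b', 'n']
  Line 5: use 'x' -> ERROR (undeclared)
  Line 6: declare 'x' -> declared = ['b', 'n', 'x']
  Line 7: declare 'a' -> declared = ['a', 'b', 'n', 'x']
Total undeclared variable errors: 3

3


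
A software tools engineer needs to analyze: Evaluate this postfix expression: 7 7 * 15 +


Processing tokens left to right:
Push 7, Push 7
Pop 7 and 7, compute 7 * 7 = 49, push 49
Push 15
Pop 49 and 15, compute 49 + 15 = 64, push 64
Stack result: 64

64


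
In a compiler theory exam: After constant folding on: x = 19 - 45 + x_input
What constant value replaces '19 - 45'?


Identifying constant sub-expression:
  Original: x = 19 - 45 + x_input
  19 and 45 are both compile-time constants
  Evaluating: 19 - 45 = -26
  After folding: x = -26 + x_input

-26


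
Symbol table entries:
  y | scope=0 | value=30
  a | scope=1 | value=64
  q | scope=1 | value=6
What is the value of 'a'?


Searching symbol table for 'a':
  y | scope=0 | value=30
  a | scope=1 | value=64 <- MATCH
  q | scope=1 | value=6
Found 'a' at scope 1 with value 64

64


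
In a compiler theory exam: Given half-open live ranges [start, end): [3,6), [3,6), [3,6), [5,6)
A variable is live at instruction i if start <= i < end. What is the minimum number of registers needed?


Live ranges:
  Var0: [3, 6)
  Var1: [3, 6)
  Var2: [3, 6)
  Var3: [5, 6)
Sweep-line events (position, delta, active):
  pos=3 start -> active=1
  pos=3 start -> active=2
  pos=3 start -> active=3
  pos=5 start -> active=4
  pos=6 end -> active=3
  pos=6 end -> active=2
  pos=6 end -> active=1
  pos=6 end -> active=0
Maximum simultaneous active: 4
Minimum registers needed: 4

4


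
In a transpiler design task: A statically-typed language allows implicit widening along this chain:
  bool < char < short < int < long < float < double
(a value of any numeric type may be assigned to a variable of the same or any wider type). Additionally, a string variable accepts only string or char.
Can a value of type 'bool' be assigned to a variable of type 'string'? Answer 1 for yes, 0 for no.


Target variable type: string
Source value type: bool
Rule: string accepts only {string, char}
  source 'bool' in {string, char}? No
Result: 0

0


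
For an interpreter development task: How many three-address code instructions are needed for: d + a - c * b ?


Expression: d + a - c * b
Generating three-address code (respecting * over +/- precedence):
  Instruction 1: t1 = c * b
  Instruction 2: t2 = d + a
  Instruction 3: t3 = t2 - t1
Total instructions: 3

3


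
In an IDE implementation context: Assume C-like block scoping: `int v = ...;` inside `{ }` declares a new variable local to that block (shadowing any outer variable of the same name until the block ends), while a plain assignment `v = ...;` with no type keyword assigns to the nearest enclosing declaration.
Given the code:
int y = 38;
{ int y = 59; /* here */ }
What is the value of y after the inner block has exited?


Analyzing scoping rules:
Outer scope: declares y = 38
Inner block: 'int y = 59;' declares a NEW y that shadows the outer one
When the block exits the inner y goes out of scope; the outer y was never modified -> 38
Result: 38

38


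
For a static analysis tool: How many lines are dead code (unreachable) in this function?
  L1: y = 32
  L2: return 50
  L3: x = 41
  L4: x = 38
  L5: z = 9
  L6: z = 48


Analyzing control flow:
  L1: reachable (before return)
  L2: reachable (return statement)
  L3: DEAD (after return at L2)
  L4: DEAD (after return at L2)
  L5: DEAD (after return at L2)
  L6: DEAD (after return at L2)
Return at L2, total lines = 6
Dead lines: L3 through L6
Count: 4

4


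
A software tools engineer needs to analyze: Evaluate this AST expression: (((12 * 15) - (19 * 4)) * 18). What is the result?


Expression: (((12 * 15) - (19 * 4)) * 18)
Evaluating step by step:
  12 * 15 = 180
  19 * 4 = 76
  180 - 76 = 104
  104 * 18 = 1872
Result: 1872

1872


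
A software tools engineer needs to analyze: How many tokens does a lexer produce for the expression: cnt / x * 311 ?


Scanning 'cnt / x * 311'
Token 1: 'cnt' -> identifier
Token 2: '/' -> operator
Token 3: 'x' -> identifier
Token 4: '*' -> operator
Token 5: '311' -> integer_literal
Total tokens: 5

5


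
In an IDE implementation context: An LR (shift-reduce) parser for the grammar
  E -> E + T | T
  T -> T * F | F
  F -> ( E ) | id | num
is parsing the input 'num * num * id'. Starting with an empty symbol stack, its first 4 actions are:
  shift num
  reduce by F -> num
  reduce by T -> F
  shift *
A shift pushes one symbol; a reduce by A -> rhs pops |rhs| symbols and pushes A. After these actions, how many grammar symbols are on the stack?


Tracking the symbol stack through each action:
  Action 1: shift 'num' : push -> stack = [num] (size 1)
  Action 2: reduce by F -> num : pop 1, push F -> stack = [F] (size 1)
  Action 3: reduce by T -> F : pop 1, push T -> stack = [T] (size 1)
  Action 4: shift '*' : push -> stack = [T, *] (size 2)
Final stack size: 2

2


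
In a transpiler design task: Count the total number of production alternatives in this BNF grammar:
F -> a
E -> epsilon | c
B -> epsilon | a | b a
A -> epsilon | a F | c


Counting alternatives per rule:
  F: 1 alternative(s)
  E: 2 alternative(s)
  B: 3 alternative(s)
  A: 3 alternative(s)
Sum: 1 + 2 + 3 + 3 = 9

9


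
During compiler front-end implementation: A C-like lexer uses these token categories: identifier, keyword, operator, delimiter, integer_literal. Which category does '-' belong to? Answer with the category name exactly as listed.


Token: '-'
Checking categories:
  identifier: no
  integer_literal: no
  operator: YES
  keyword: no
  delimiter: no
Category: operator

operator


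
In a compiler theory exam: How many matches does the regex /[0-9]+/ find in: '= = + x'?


Pattern: /[0-9]+/ (int literals)
Input: '= = + x'
Scanning for matches:
Total matches: 0

0


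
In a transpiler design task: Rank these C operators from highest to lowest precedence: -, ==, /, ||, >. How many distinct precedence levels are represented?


Looking up precedence for each operator:
  - -> precedence 5
  == -> precedence 3
  / -> precedence 6
  || -> precedence 1
  > -> precedence 4
Sorted highest to lowest: /, -, >, ==, ||
Distinct precedence values: [6, 5, 4, 3, 1]
Number of distinct levels: 5

5


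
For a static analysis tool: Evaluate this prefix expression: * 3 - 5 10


Parsing prefix expression: * 3 - 5 10
Step 1: Innermost operation '- 5 10'
  5 - 10 = -5
Step 2: Outer operation '* 3 [-5]'
  3 * -5 = -15

-15


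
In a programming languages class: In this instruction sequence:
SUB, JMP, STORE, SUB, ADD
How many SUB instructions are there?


Scanning instruction sequence for SUB:
  Position 1: SUB <- MATCH
  Position 2: JMP
  Position 3: STORE
  Position 4: SUB <- MATCH
  Position 5: ADD
Matches at positions: [1, 4]
Total SUB count: 2

2


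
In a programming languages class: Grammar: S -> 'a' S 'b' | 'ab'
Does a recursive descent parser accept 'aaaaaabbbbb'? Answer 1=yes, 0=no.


Grammar accepts strings of the form a^n b^n (n >= 1)
Word: 'aaaaaabbbbb'
Counting: 6 a's and 5 b's
Check: 6 == 5? No
Mismatch: a-count != b-count
Rejected

0


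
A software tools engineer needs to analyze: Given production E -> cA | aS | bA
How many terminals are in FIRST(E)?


Production: E -> cA | aS | bA
Examining each alternative for leading terminals:
  E -> cA : first terminal = 'c'
  E -> aS : first terminal = 'a'
  E -> bA : first terminal = 'b'
FIRST(E) = {a, b, c}
Count: 3

3


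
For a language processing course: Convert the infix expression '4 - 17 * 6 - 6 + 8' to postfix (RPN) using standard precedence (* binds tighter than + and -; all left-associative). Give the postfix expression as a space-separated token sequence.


Applying the shunting-yard algorithm:
  Operand 4 -> output
  Push '-' onto operator stack -> op-stack: [-]
  Operand 17 -> output
  Push '*' onto operator stack -> op-stack: [-, *]
  Operand 6 -> output
  See '-' (prec 1); top '*' (prec 2) >= it -> pop '*' to output
  See '-' (prec 1); top '-' (prec 1) >= it -> pop '-' to output
  Push '-' onto operator stack -> op-stack: [-]
  Operand 6 -> output
  See '+' (prec 1); top '-' (prec 1) >= it -> pop '-' to output
  Push '+' onto operator stack -> op-stack: [+]
  Operand 8 -> output
  End of input: pop '+' to output
Postfix result: 4 17 6 * - 6 - 8 +

4 17 6 * - 6 - 8 +


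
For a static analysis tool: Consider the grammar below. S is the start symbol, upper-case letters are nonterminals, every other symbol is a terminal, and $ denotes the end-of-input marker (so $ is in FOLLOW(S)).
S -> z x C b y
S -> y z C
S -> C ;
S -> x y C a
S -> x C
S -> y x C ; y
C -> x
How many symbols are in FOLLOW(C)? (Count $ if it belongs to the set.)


S is the start symbol and does not occur in any rule body, so FOLLOW(S) = {$}.
Examining every occurrence of C in a rule body:
  S -> z x C b y : C is followed by terminal 'b' -> add 'b'
  S -> y z C : C is at the right end -> add FOLLOW(S) = {$}
  S -> C ; : C is followed by terminal ';' -> add ';'
  S -> x y C a : C is followed by terminal 'a' -> add 'a'
  S -> x C : C is at the right end -> add FOLLOW(S) = {$} (already in the set)
  S -> y x C ; y : C is followed by terminal ';' -> add ';' (already in the set)
  C -> x : C does not occur in the body -> contributes nothing
FOLLOW(C) = {;, a, b, $}
Count: 4

4


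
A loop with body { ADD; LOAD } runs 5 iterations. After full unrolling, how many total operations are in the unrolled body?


Loop body operations: ADD, LOAD (2 ops per iteration)
Unrolling 5 iterations:
  Iteration 1: ADD, LOAD (2 ops)
  Iteration 2: ADD, LOAD (2 ops)
  Iteration 3: ADD, LOAD (2 ops)
  Iteration 4: ADD, LOAD (2 ops)
  Iteration 5: ADD, LOAD (2 ops)
Total: 5 iterations * 2 ops/iter = 10 operations

10


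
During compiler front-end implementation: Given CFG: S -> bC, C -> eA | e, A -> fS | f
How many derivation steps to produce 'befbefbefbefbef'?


Grammar: S -> bC, C -> eA | e, A -> fS | f
Deriving 'befbefbefbefbef':
Step 1: S -> bC => bC
Step 2: C -> eA => beA
Step 3: A -> fS => befS
Step 4: S -> bC => befbC
Step 5: C -> eA => befbeA
Step 6: A -> fS => befbefS
Step 7: S -> bC => befbefbC
Step 8: C -> eA => befbefbeA
Step 9: A -> fS => befbefbefS
Step 10: S -> bC => befbefbefbC
Step 11: C -> eA => befbefbefbeA
Step 12: A -> fS => befbefbefbefS
Step 13: S -> bC => befbefbefbefbC
Step 14: C -> eA => befbefbefbefbeA
Step 15: A -> f => befbefbefbefbef
Total derivation steps: 15

15


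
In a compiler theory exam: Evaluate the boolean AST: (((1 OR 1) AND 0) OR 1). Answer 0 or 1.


Step 1: Evaluate inner node
  1 OR 1 = 1
Step 2: Evaluate next node
  1 AND 0 = 0
Step 3: Evaluate root node
  0 OR 1 = 1

1


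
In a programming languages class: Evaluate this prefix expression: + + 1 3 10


Parsing prefix expression: + + 1 3 10
Step 1: Innermost operation '+ 1 3'
  1 + 3 = 4
Step 2: Outer operation '+ [4] 10'
  4 + 10 = 14

14


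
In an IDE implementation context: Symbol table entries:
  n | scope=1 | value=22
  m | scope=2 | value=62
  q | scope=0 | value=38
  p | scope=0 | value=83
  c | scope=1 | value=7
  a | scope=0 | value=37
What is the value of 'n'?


Searching symbol table for 'n':
  n | scope=1 | value=22 <- MATCH
  m | scope=2 | value=62
  q | scope=0 | value=38
  p | scope=0 | value=83
  c | scope=1 | value=7
  a | scope=0 | value=37
Found 'n' at scope 1 with value 22

22


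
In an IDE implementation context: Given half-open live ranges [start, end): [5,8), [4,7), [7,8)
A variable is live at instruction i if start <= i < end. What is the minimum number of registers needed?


Live ranges:
  Var0: [5, 8)
  Var1: [4, 7)
  Var2: [7, 8)
Sweep-line events (position, delta, active):
  pos=4 start -> active=1
  pos=5 start -> active=2
  pos=7 end -> active=1
  pos=7 start -> active=2
  pos=8 end -> active=1
  pos=8 end -> active=0
Maximum simultaneous active: 2
Minimum registers needed: 2

2


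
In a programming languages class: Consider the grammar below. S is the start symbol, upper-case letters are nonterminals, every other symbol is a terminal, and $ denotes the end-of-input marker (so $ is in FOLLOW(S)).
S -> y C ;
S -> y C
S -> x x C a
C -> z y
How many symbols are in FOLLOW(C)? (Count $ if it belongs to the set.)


S is the start symbol and does not occur in any rule body, so FOLLOW(S) = {$}.
Examining every occurrence of C in a rule body:
  S -> y C ; : C is followed by terminal ';' -> add ';'
  S -> y C : C is at the right end -> add FOLLOW(S) = {$}
  S -> x x C a : C is followed by terminal 'a' -> add 'a'
  C -> z y : C does not occur in the body -> contributes nothing
FOLLOW(C) = {;, a, $}
Count: 3

3


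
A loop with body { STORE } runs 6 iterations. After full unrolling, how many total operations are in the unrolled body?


Loop body operations: STORE (1 op per iteration)
Unrolling 6 iterations:
  Iteration 1: STORE (1 ops)
  Iteration 2: STORE (1 ops)
  Iteration 3: STORE (1 ops)
  Iteration 4: STORE (1 ops)
  Iteration 5: STORE (1 ops)
  Iteration 6: STORE (1 ops)
Total: 6 iterations * 1 ops/iter = 6 operations

6


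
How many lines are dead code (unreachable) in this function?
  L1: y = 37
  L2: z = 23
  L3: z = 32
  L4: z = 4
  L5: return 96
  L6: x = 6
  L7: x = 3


Analyzing control flow:
  L1: reachable (before return)
  L2: reachable (before return)
  L3: reachable (before return)
  L4: reachable (before return)
  L5: reachable (return statement)
  L6: DEAD (after return at L5)
  L7: DEAD (after return at L5)
Return at L5, total lines = 7
Dead lines: L6 through L7
Count: 2

2


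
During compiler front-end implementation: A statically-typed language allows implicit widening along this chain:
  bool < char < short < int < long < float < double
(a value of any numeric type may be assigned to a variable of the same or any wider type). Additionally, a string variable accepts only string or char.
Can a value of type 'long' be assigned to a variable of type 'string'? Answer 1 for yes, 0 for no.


Target variable type: string
Source value type: long
Rule: string accepts only {string, char}
  source 'long' in {string, char}? No
Result: 0

0


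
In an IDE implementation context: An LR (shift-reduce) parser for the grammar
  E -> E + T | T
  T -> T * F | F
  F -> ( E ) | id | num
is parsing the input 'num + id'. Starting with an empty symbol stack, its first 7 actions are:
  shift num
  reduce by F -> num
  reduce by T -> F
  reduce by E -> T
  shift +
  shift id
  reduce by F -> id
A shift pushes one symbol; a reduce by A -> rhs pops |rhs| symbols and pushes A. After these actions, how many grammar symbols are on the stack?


Tracking the symbol stack through each action:
  Action 1: shift 'num' : push -> stack = [num] (size 1)
  Action 2: reduce by F -> num : pop 1, push F -> stack = [F] (size 1)
  Action 3: reduce by T -> F : pop 1, push T -> stack = [T] (size 1)
  Action 4: reduce by E -> T : pop 1, push E -> stack = [E] (size 1)
  Action 5: shift '+' : push -> stack = [E, +] (size 2)
  Action 6: shift 'id' : push -> stack = [E, +, id] (size 3)
  Action 7: reduce by F -> id : pop 1, push F -> stack = [E, +, F] (size 3)
Final stack size: 3

3


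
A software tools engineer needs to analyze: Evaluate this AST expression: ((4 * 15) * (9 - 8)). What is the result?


Expression: ((4 * 15) * (9 - 8))
Evaluating step by step:
  4 * 15 = 60
  9 - 8 = 1
  60 * 1 = 60
Result: 60

60


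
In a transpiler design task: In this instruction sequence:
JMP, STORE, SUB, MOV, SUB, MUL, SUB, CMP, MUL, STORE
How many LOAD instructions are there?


Scanning instruction sequence for LOAD:
  Position 1: JMP
  Position 2: STORE
  Position 3: SUB
  Position 4: MOV
  Position 5: SUB
  Position 6: MUL
  Position 7: SUB
  Position 8: CMP
  Position 9: MUL
  Position 10: STORE
Matches at positions: []
Total LOAD count: 0

0


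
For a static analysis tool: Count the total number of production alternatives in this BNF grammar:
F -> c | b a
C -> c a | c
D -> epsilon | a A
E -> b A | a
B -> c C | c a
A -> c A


Counting alternatives per rule:
  F: 2 alternative(s)
  C: 2 alternative(s)
  D: 2 alternative(s)
  E: 2 alternative(s)
  B: 2 alternative(s)
  A: 1 alternative(s)
Sum: 2 + 2 + 2 + 2 + 2 + 1 = 11

11


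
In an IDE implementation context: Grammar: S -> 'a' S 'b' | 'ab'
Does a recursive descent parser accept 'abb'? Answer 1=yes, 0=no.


Grammar accepts strings of the form a^n b^n (n >= 1)
Word: 'abb'
Counting: 1 a's and 2 b's
Check: 1 == 2? No
Mismatch: a-count != b-count
Rejected

0


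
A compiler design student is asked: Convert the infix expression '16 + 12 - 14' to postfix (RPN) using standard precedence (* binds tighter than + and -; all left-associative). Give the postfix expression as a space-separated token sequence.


Applying the shunting-yard algorithm:
  Operand 16 -> output
  Push '+' onto operator stack -> op-stack: [+]
  Operand 12 -> output
  See '-' (prec 1); top '+' (prec 1) >= it -> pop '+' to output
  Push '-' onto operator stack -> op-stack: [-]
  Operand 14 -> output
  End of input: pop '-' to output
Postfix result: 16 12 + 14 -

16 12 + 14 -


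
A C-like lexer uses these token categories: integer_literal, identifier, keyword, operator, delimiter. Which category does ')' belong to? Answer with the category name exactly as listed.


Token: ')'
Checking categories:
  identifier: no
  integer_literal: no
  operator: no
  keyword: no
  delimiter: YES
Category: delimiter

delimiter


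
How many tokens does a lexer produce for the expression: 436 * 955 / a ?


Scanning '436 * 955 / a'
Token 1: '436' -> integer_literal
Token 2: '*' -> operator
Token 3: '955' -> integer_literal
Token 4: '/' -> operator
Token 5: 'a' -> identifier
Total tokens: 5

5


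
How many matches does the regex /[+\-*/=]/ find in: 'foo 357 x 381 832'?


Pattern: /[+\-*/=]/ (operators)
Input: 'foo 357 x 381 832'
Scanning for matches:
Total matches: 0

0


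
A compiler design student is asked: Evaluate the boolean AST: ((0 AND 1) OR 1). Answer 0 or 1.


Step 1: Evaluate inner node
  0 AND 1 = 0
Step 2: Evaluate root node
  0 OR 1 = 1

1


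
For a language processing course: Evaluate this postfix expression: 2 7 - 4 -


Processing tokens left to right:
Push 2, Push 7
Pop 2 and 7, compute 2 - 7 = -5, push -5
Push 4
Pop -5 and 4, compute -5 - 4 = -9, push -9
Stack result: -9

-9


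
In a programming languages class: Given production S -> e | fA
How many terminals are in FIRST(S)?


Production: S -> e | fA
Examining each alternative for leading terminals:
  S -> e : first terminal = 'e'
  S -> fA : first terminal = 'f'
FIRST(S) = {e, f}
Count: 2

2


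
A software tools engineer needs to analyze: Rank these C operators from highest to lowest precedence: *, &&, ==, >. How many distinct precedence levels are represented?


Looking up precedence for each operator:
  * -> precedence 6
  && -> precedence 2
  == -> precedence 3
  > -> precedence 4
Sorted highest to lowest: *, >, ==, &&
Distinct precedence values: [6, 4, 3, 2]
Number of distinct levels: 4

4


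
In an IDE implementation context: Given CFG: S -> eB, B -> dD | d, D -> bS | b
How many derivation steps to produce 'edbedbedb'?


Grammar: S -> eB, B -> dD | d, D -> bS | b
Deriving 'edbedbedb':
Step 1: S -> eB => eB
Step 2: B -> dD => edD
Step 3: D -> bS => edbS
Step 4: S -> eB => edbeB
Step 5: B -> dD => edbedD
Step 6: D -> bS => edbedbS
Step 7: S -> eB => edbedbeB
Step 8: B -> dD => edbedbedD
Step 9: D -> b => edbedbedb
Total derivation steps: 9

9


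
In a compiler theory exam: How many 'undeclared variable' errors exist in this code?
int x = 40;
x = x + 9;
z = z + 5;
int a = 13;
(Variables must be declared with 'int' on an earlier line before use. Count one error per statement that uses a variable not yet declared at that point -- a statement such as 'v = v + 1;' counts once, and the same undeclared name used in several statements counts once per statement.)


Scanning code line by line:
  Line 1: declare 'x' -> declared = ['x']
  Line 2: use 'x' -> OK (declared)
  Line 3: use 'z' -> ERROR (undeclared)
  Line 4: declare 'a' -> declared = ['a', 'x']
Total undeclared variable errors: 1

1


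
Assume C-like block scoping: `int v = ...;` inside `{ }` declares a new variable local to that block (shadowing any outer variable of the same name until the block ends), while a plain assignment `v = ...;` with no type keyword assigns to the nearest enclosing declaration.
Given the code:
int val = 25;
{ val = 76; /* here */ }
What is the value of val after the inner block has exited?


Analyzing scoping rules:
Outer scope: declares val = 25
Inner block: 'val = 76;' has no type keyword, so it is an assignment to the outer val (no shadowing)
The assignment changed the outer variable itself, so the new value persists after the block -> 76
Result: 76

76


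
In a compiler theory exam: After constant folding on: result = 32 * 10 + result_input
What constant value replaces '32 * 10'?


Identifying constant sub-expression:
  Original: result = 32 * 10 + result_input
  32 and 10 are both compile-time constants
  Evaluating: 32 * 10 = 320
  After folding: result = 320 + result_input

320


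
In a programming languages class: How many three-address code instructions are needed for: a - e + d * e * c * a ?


Expression: a - e + d * e * c * a
Generating three-address code (respecting * over +/- precedence):
  Instruction 1: t1 = d * e
  Instruction 2: t2 = t1 * c
  Instruction 3: t3 = t2 * a
  Instruction 4: t4 = a - e
  Instruction 5: t5 = t4 + t3
Total instructions: 5

5


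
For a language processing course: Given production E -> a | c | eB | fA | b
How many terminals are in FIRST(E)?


Production: E -> a | c | eB | fA | b
Examining each alternative for leading terminals:
  E -> a : first terminal = 'a'
  E -> c : first terminal = 'c'
  E -> eB : first terminal = 'e'
  E -> fA : first terminal = 'f'
  E -> b : first terminal = 'b'
FIRST(E) = {a, b, c, e, f}
Count: 5

5


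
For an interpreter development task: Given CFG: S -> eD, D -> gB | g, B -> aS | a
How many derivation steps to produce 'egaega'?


Grammar: S -> eD, D -> gB | g, B -> aS | a
Deriving 'egaega':
Step 1: S -> eD => eD
Step 2: D -> gB => egB
Step 3: B -> aS => egaS
Step 4: S -> eD => egaeD
Step 5: D -> gB => egaegB
Step 6: B -> a => egaega
Total derivation steps: 6

6


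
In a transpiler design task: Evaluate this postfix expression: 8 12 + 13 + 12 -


Processing tokens left to right:
Push 8, Push 12
Pop 8 and 12, compute 8 + 12 = 20, push 20
Push 13
Pop 20 and 13, compute 20 + 13 = 33, push 33
Push 12
Pop 33 and 12, compute 33 - 12 = 21, push 21
Stack result: 21

21


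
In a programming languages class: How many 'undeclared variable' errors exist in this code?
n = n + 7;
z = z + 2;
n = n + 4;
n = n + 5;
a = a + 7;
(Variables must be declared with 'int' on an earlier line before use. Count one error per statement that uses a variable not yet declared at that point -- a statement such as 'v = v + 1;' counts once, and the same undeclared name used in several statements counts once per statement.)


Scanning code line by line:
  Line 1: use 'n' -> ERROR (undeclared)
  Line 2: use 'z' -> ERROR (undeclared)
  Line 3: use 'n' -> ERROR (undeclared)
  Line 4: use 'n' -> ERROR (undeclared)
  Line 5: use 'a' -> ERROR (undeclared)
Total undeclared variable errors: 5

5


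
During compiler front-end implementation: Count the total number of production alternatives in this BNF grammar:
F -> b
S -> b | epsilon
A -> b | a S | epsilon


Counting alternatives per rule:
  F: 1 alternative(s)
  S: 2 alternative(s)
  A: 3 alternative(s)
Sum: 1 + 2 + 3 = 6

6


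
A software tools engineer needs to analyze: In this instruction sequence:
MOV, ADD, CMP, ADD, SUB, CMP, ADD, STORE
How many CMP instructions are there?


Scanning instruction sequence for CMP:
  Position 1: MOV
  Position 2: ADD
  Position 3: CMP <- MATCH
  Position 4: ADD
  Position 5: SUB
  Position 6: CMP <- MATCH
  Position 7: ADD
  Position 8: STORE
Matches at positions: [3, 6]
Total CMP count: 2

2


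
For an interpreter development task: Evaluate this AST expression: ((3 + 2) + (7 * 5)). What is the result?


Expression: ((3 + 2) + (7 * 5))
Evaluating step by step:
  3 + 2 = 5
  7 * 5 = 35
  5 + 35 = 40
Result: 40

40


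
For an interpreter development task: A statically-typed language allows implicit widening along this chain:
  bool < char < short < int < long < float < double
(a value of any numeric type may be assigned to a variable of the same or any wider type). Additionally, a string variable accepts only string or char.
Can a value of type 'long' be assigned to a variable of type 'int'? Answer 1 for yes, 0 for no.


Target variable type: int
Source value type: long
Numeric ranks: long=4, int=3
Widening allowed iff rank(source) <= rank(target): 4 <= 3? No
Result: 0

0


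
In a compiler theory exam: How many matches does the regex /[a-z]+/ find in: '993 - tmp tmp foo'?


Pattern: /[a-z]+/ (identifiers)
Input: '993 - tmp tmp foo'
Scanning for matches:
  Match 1: 'tmp'
  Match 2: 'tmp'
  Match 3: 'foo'
Total matches: 3

3


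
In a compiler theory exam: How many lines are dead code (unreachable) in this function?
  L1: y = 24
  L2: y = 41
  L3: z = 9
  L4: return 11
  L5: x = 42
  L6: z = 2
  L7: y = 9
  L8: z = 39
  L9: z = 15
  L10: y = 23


Analyzing control flow:
  L1: reachable (before return)
  L2: reachable (before return)
  L3: reachable (before return)
  L4: reachable (return statement)
  L5: DEAD (after return at L4)
  L6: DEAD (after return at L4)
  L7: DEAD (after return at L4)
  L8: DEAD (after return at L4)
  L9: DEAD (after return at L4)
  L10: DEAD (after return at L4)
Return at L4, total lines = 10
Dead lines: L5 through L10
Count: 6

6


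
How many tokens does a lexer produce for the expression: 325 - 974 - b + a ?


Scanning '325 - 974 - b + a'
Token 1: '325' -> integer_literal
Token 2: '-' -> operator
Token 3: '974' -> integer_literal
Token 4: '-' -> operator
Token 5: 'b' -> identifier
Token 6: '+' -> operator
Token 7: 'a' -> identifier
Total tokens: 7

7


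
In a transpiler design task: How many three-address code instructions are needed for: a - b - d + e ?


Expression: a - b - d + e
Generating three-address code (respecting * over +/- precedence):
  Instruction 1: t1 = a - b
  Instruction 2: t2 = t1 - d
  Instruction 3: t3 = t2 + e
Total instructions: 3

3


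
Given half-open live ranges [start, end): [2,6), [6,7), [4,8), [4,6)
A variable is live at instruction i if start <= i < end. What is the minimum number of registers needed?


Live ranges:
  Var0: [2, 6)
  Var1: [6, 7)
  Var2: [4, 8)
  Var3: [4, 6)
Sweep-line events (position, delta, active):
  pos=2 start -> active=1
  pos=4 start -> active=2
  pos=4 start -> active=3
  pos=6 end -> active=2
  pos=6 end -> active=1
  pos=6 start -> active=2
  pos=7 end -> active=1
  pos=8 end -> active=0
Maximum simultaneous active: 3
Minimum registers needed: 3

3


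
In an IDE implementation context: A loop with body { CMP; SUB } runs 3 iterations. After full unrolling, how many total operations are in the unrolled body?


Loop body operations: CMP, SUB (2 ops per iteration)
Unrolling 3 iterations:
  Iteration 1: CMP, SUB (2 ops)
  Iteration 2: CMP, SUB (2 ops)
  Iteration 3: CMP, SUB (2 ops)
Total: 3 iterations * 2 ops/iter = 6 operations

6


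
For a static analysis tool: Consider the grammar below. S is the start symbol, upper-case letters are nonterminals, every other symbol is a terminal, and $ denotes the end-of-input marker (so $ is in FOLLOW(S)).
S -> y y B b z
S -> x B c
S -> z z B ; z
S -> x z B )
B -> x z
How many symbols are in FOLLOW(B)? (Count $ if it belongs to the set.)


S is the start symbol and does not occur in any rule body, so FOLLOW(S) = {$}.
Examining every occurrence of B in a rule body:
  S -> y y B b z : B is followed by terminal 'b' -> add 'b'
  S -> x B c : B is followed by terminal 'c' -> add 'c'
  S -> z z B ; z : B is followed by terminal ';' -> add ';'
  S -> x z B ) : B is followed by terminal ')' -> add ')'
  B -> x z : B does not occur in the body -> contributes nothing
FOLLOW(B) = {), ;, b, c}
Count: 4

4


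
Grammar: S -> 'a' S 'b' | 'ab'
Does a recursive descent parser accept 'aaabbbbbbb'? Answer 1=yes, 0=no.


Grammar accepts strings of the form a^n b^n (n >= 1)
Word: 'aaabbbbbbb'
Counting: 3 a's and 7 b's
Check: 3 == 7? No
Mismatch: a-count != b-count
Rejected

0


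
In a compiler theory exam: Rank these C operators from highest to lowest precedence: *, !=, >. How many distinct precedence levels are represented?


Looking up precedence for each operator:
  * -> precedence 6
  != -> precedence 3
  > -> precedence 4
Sorted highest to lowest: *, >, !=
Distinct precedence values: [6, 4, 3]
Number of distinct levels: 3

3


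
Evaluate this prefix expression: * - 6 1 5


Parsing prefix expression: * - 6 1 5
Step 1: Innermost operation '- 6 1'
  6 - 1 = 5
Step 2: Outer operation '* [5] 5'
  5 * 5 = 25

25


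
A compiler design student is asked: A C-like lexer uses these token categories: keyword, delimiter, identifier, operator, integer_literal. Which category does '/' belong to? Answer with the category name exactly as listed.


Token: '/'
Checking categories:
  identifier: no
  integer_literal: no
  operator: YES
  keyword: no
  delimiter: no
Category: operator

operator


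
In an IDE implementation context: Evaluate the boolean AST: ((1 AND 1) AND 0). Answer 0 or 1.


Step 1: Evaluate inner node
  1 AND 1 = 1
Step 2: Evaluate root node
  1 AND 0 = 0

0


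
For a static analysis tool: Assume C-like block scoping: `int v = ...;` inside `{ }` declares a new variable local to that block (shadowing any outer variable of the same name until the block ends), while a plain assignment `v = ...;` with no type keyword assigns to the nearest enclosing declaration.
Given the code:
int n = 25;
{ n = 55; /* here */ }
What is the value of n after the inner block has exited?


Analyzing scoping rules:
Outer scope: declares n = 25
Inner block: 'n = 55;' has no type keyword, so it is an assignment to the outer n (no shadowing)
The assignment changed the outer variable itself, so the new value persists after the block -> 55
Result: 55

55


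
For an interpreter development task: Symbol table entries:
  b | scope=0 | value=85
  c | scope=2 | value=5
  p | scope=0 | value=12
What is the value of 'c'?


Searching symbol table for 'c':
  b | scope=0 | value=85
  c | scope=2 | value=5 <- MATCH
  p | scope=0 | value=12
Found 'c' at scope 2 with value 5

5


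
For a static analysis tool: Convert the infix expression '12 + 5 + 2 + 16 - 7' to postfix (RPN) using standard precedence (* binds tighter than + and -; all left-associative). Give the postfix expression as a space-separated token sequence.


Applying the shunting-yard algorithm:
  Operand 12 -> output
  Push '+' onto operator stack -> op-stack: [+]
  Operand 5 -> output
  See '+' (prec 1); top '+' (prec 1) >= it -> pop '+' to output
  Push '+' onto operator stack -> op-stack: [+]
  Operand 2 -> output
  See '+' (prec 1); top '+' (prec 1) >= it -> pop '+' to output
  Push '+' onto operator stack -> op-stack: [+]
  Operand 16 -> output
  See '-' (prec 1); top '+' (prec 1) >= it -> pop '+' to output
  Push '-' onto operator stack -> op-stack: [-]
  Operand 7 -> output
  End of input: pop '-' to output
Postfix result: 12 5 + 2 + 16 + 7 -

12 5 + 2 + 16 + 7 -


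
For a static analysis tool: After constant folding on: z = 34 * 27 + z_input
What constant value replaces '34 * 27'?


Identifying constant sub-expression:
  Original: z = 34 * 27 + z_input
  34 and 27 are both compile-time constants
  Evaluating: 34 * 27 = 918
  After folding: z = 918 + z_input

918


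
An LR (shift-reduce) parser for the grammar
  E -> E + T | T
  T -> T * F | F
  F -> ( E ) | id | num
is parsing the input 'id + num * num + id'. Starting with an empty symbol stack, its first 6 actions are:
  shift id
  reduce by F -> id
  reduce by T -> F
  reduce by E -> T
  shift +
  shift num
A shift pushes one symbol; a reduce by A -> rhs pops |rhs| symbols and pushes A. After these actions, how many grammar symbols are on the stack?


Tracking the symbol stack through each action:
  Action 1: shift 'id' : push -> stack = [id] (size 1)
  Action 2: reduce by F -> id : pop 1, push F -> stack = [F] (size 1)
  Action 3: reduce by T -> F : pop 1, push T -> stack = [T] (size 1)
  Action 4: reduce by E -> T : pop 1, push E -> stack = [E] (size 1)
  Action 5: shift '+' : push -> stack = [E, +] (size 2)
  Action 6: shift 'num' : push -> stack = [E, +, num] (size 3)
Final stack size: 3

3


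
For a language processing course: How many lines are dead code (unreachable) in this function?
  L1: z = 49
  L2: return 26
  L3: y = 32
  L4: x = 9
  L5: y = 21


Analyzing control flow:
  L1: reachable (before return)
  L2: reachable (return statement)
  L3: DEAD (after return at L2)
  L4: DEAD (after return at L2)
  L5: DEAD (after return at L2)
Return at L2, total lines = 5
Dead lines: L3 through L5
Count: 3

3


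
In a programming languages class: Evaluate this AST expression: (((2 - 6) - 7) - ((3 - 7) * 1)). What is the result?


Expression: (((2 - 6) - 7) - ((3 - 7) * 1))
Evaluating step by step:
  2 - 6 = -4
  -4 - 7 = -11
  3 - 7 = -4
  -4 * 1 = -4
  -11 - -4 = -7
Result: -7

-7


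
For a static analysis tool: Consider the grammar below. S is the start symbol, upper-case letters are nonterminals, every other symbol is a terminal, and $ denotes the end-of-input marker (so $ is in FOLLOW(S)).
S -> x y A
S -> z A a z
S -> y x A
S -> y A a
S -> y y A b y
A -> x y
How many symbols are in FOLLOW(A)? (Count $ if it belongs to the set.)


S is the start symbol and does not occur in any rule body, so FOLLOW(S) = {$}.
Examining every occurrence of A in a rule body:
  S -> x y A : A is at the right end -> add FOLLOW(S) = {$}
  S -> z A a z : A is followed by terminal 'a' -> add 'a'
  S -> y x A : A is at the right end -> add FOLLOW(S) = {$} (already in the set)
  S -> y A a : A is followed by terminal 'a' -> add 'a' (already in the set)
  S -> y y A b y : A is followed by terminal 'b' -> add 'b'
  A -> x y : A does not occur in the body -> contributes nothing
FOLLOW(A) = {a, b, $}
Count: 3

3


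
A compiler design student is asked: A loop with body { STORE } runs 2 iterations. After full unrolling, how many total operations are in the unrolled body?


Loop body operations: STORE (1 op per iteration)
Unrolling 2 iterations:
  Iteration 1: STORE (1 ops)
  Iteration 2: STORE (1 ops)
Total: 2 iterations * 1 ops/iter = 2 operations

2


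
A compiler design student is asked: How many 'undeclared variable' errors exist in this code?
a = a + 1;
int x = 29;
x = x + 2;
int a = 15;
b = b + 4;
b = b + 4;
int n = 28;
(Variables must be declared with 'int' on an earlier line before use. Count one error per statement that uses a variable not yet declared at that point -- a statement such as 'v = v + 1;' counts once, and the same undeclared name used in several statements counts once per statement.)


Scanning code line by line:
  Line 1: use 'a' -> ERROR (undeclared)
  Line 2: declare 'x' -> declared = ['x']
  Line 3: use 'x' -> OK (declared)
  Line 4: declare 'a' -> declared = ['a', 'x']
  Line 5: use 'b' -> ERROR (undeclared)
  Line 6: use 'b' -> ERROR (undeclared)
  Line 7: declare 'n' -> declared = ['a', 'n', 'x']
Total undeclared variable errors: 3

3


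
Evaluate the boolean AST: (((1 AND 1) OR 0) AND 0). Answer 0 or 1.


Step 1: Evaluate inner node
  1 AND 1 = 1
Step 2: Evaluate next node
  1 OR 0 = 1
Step 3: Evaluate root node
  1 AND 0 = 0

0


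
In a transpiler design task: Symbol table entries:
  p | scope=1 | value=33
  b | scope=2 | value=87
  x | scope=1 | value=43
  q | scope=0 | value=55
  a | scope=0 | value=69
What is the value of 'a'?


Searching symbol table for 'a':
  p | scope=1 | value=33
  b | scope=2 | value=87
  x | scope=1 | value=43
  q | scope=0 | value=55
  a | scope=0 | value=69 <- MATCH
Found 'a' at scope 0 with value 69

69


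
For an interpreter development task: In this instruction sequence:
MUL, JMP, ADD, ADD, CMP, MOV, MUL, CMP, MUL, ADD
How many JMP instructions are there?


Scanning instruction sequence for JMP:
  Position 1: MUL
  Position 2: JMP <- MATCH
  Position 3: ADD
  Position 4: ADD
  Position 5: CMP
  Position 6: MOV
  Position 7: MUL
  Position 8: CMP
  Position 9: MUL
  Position 10: ADD
Matches at positions: [2]
Total JMP count: 1

1


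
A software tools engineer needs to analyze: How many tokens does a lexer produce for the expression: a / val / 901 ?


Scanning 'a / val / 901'
Token 1: 'a' -> identifier
Token 2: '/' -> operator
Token 3: 'val' -> identifier
Token 4: '/' -> operator
Token 5: '901' -> integer_literal
Total tokens: 5

5


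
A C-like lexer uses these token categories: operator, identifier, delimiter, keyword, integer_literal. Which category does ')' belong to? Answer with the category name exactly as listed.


Token: ')'
Checking categories:
  identifier: no
  integer_literal: no
  operator: no
  keyword: no
  delimiter: YES
Category: delimiter

delimiter


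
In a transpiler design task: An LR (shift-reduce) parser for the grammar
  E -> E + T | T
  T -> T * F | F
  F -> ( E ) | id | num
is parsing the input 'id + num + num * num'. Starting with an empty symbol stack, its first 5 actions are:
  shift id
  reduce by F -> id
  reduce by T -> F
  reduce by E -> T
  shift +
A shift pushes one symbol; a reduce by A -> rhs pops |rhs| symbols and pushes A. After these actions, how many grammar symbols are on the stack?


Tracking the symbol stack through each action:
  Action 1: shift 'id' : push -> stack = [id] (size 1)
  Action 2: reduce by F -> id : pop 1, push F -> stack = [F] (size 1)
  Action 3: reduce by T -> F : pop 1, push T -> stack = [T] (size 1)
  Action 4: reduce by E -> T : pop 1, push E -> stack = [E] (size 1)
  Action 5: shift '+' : push -> stack = [E, +] (size 2)
Final stack size: 2

2


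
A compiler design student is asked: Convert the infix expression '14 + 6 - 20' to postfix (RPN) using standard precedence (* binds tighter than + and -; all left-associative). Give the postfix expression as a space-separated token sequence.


Applying the shunting-yard algorithm:
  Operand 14 -> output
  Push '+' onto operator stack -> op-stack: [+]
  Operand 6 -> output
  See '-' (prec 1); top '+' (prec 1) >= it -> pop '+' to output
  Push '-' onto operator stack -> op-stack: [-]
  Operand 20 -> output
  End of input: pop '-' to output
Postfix result: 14 6 + 20 -

14 6 + 20 -


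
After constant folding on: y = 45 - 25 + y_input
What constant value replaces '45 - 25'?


Identifying constant sub-expression:
  Original: y = 45 - 25 + y_input
  45 and 25 are both compile-time constants
  Evaluating: 45 - 25 = 20
  After folding: y = 20 + y_input

20


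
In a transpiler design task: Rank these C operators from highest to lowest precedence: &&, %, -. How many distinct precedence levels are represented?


Looking up precedence for each operator:
  && -> precedence 2
  % -> precedence 6
  - -> precedence 5
Sorted highest to lowest: %, -, &&
Distinct precedence values: [6, 5, 2]
Number of distinct levels: 3

3


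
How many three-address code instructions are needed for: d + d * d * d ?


Expression: d + d * d * d
Generating three-address code (respecting * over +/- precedence):
  Instruction 1: t1 = d * d
  Instruction 2: t2 = t1 * d
  Instruction 3: t3 = d + t2
Total instructions: 3

3
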